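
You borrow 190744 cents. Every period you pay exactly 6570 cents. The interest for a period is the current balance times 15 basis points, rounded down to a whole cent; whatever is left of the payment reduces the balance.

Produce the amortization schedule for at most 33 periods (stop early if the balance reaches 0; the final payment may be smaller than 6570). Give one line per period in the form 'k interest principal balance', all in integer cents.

1. interest=⌊190744·15/10000⌋=286; principal=6570-286=6284; balance=190744-6284=184460
2. interest=⌊184460·15/10000⌋=276; principal=6570-276=6294; balance=184460-6294=178166
3. interest=⌊178166·15/10000⌋=267; principal=6570-267=6303; balance=178166-6303=171863
4. interest=⌊171863·15/10000⌋=257; principal=6570-257=6313; balance=171863-6313=165550
5. interest=⌊165550·15/10000⌋=248; principal=6570-248=6322; balance=165550-6322=159228
6. interest=⌊159228·15/10000⌋=238; principal=6570-238=6332; balance=159228-6332=152896
7. interest=⌊152896·15/10000⌋=229; principal=6570-229=6341; balance=152896-6341=146555
8. interest=⌊146555·15/10000⌋=219; principal=6570-219=6351; balance=146555-6351=140204
9. interest=⌊140204·15/10000⌋=210; principal=6570-210=6360; balance=140204-6360=133844
10. interest=⌊133844·15/10000⌋=200; principal=6570-200=6370; balance=133844-6370=127474
11. interest=⌊127474·15/10000⌋=191; principal=6570-191=6379; balance=127474-6379=121095
12. interest=⌊121095·15/10000⌋=181; principal=6570-181=6389; balance=121095-6389=114706
13. interest=⌊114706·15/10000⌋=172; principal=6570-172=6398; balance=114706-6398=108308
14. interest=⌊108308·15/10000⌋=162; principal=6570-162=6408; balance=108308-6408=101900
15. interest=⌊101900·15/10000⌋=152; principal=6570-152=6418; balance=101900-6418=95482
16. interest=⌊95482·15/10000⌋=143; principal=6570-143=6427; balance=95482-6427=89055
17. interest=⌊89055·15/10000⌋=133; principal=6570-133=6437; balance=89055-6437=82618
18. interest=⌊82618·15/10000⌋=123; principal=6570-123=6447; balance=82618-6447=76171
19. interest=⌊76171·15/10000⌋=114; principal=6570-114=6456; balance=76171-6456=69715
20. interest=⌊69715·15/10000⌋=104; principal=6570-104=6466; balance=69715-6466=63249
21. interest=⌊63249·15/10000⌋=94; principal=6570-94=6476; balance=63249-6476=56773
22. interest=⌊56773·15/10000⌋=85; principal=6570-85=6485; balance=56773-6485=50288
23. interest=⌊50288·15/10000⌋=75; principal=6570-75=6495; balance=50288-6495=43793
24. interest=⌊43793·15/10000⌋=65; principal=6570-65=6505; balance=43793-6505=37288
25. interest=⌊37288·15/10000⌋=55; principal=6570-55=6515; balance=37288-6515=30773
26. interest=⌊30773·15/10000⌋=46; principal=6570-46=6524; balance=30773-6524=24249
27. interest=⌊24249·15/10000⌋=36; principal=6570-36=6534; balance=24249-6534=17715
28. interest=⌊17715·15/10000⌋=26; principal=6570-26=6544; balance=17715-6544=11171
29. interest=⌊11171·15/10000⌋=16; principal=6570-16=6554; balance=11171-6554=4617
30. interest=⌊4617·15/10000⌋=6; principal=min(6570-6,4617)=4617; balance=4617-4617=0

1 286 6284 184460
2 276 6294 178166
3 267 6303 171863
4 257 6313 165550
5 248 6322 159228
6 238 6332 152896
7 229 6341 146555
8 219 6351 140204
9 210 6360 133844
10 200 6370 127474
11 191 6379 121095
12 181 6389 114706
13 172 6398 108308
14 162 6408 101900
15 152 6418 95482
16 143 6427 89055
17 133 6437 82618
18 123 6447 76171
19 114 6456 69715
20 104 6466 63249
21 94 6476 56773
22 85 6485 50288
23 75 6495 43793
24 65 6505 37288
25 55 6515 30773
26 46 6524 24249
27 36 6534 17715
28 26 6544 11171
29 16 6554 4617
30 6 4617 0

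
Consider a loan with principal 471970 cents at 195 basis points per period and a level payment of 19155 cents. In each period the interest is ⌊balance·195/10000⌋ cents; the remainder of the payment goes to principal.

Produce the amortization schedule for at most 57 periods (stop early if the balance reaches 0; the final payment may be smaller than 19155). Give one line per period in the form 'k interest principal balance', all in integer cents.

1 9203 9952 462018
2 9009 10146 451872
3 8811 10344 441528
4 8609 10546 430982
5 8404 10751 420231
6 8194 10961 409270
7 7980 11175 398095
8 7762 11393 386702
9 7540 11615 375087
10 7314 11841 363246
11 7083 12072 351174
12 6847 12308 338866
13 6607 12548 326318
14 6363 12792 313526
15 6113 13042 300484
16 5859 13296 287188
17 5600 13555 273633
18 5335 13820 259813
19 5066 14089 245724
20 4791 14364 231360
21 4511 14644 216716
22 4225 14930 201786
23 3934 15221 186565
24 3638 15517 171048
25 3335 15820 155228
26 3026 16129 139099
27 2712 16443 122656
28 2391 16764 105892
29 2064 17091 88801
30 1731 17424 71377
31 1391 17764 53613
32 1045 18110 35503
33 692 18463 17040
34 332 17040 0

1. interest=⌊471970·195/10000⌋=9203; principal=19155-9203=9952; balance=471970-9952=462018
2. interest=⌊462018·195/10000⌋=9009; principal=19155-9009=10146; balance=462018-10146=451872
3. interest=⌊451872·195/10000⌋=8811; principal=19155-8811=10344; balance=451872-10344=441528
4. interest=⌊441528·195/10000⌋=8609; principal=19155-8609=10546; balance=441528-10546=430982
5. interest=⌊430982·195/10000⌋=8404; principal=19155-8404=10751; balance=430982-10751=420231
6. interest=⌊420231·195/10000⌋=8194; principal=19155-8194=10961; balance=420231-10961=409270
7. interest=⌊409270·195/10000⌋=7980; principal=19155-7980=11175; balance=409270-11175=398095
8. interest=⌊398095·195/10000⌋=7762; principal=19155-7762=11393; balance=398095-11393=386702
9. interest=⌊386702·195/10000⌋=7540; principal=19155-7540=11615; balance=386702-11615=375087
10. interest=⌊375087·195/10000⌋=7314; principal=19155-7314=11841; balance=375087-11841=363246
11. interest=⌊363246·195/10000⌋=7083; principal=19155-7083=12072; balance=363246-12072=351174
12. interest=⌊351174·195/10000⌋=6847; principal=19155-6847=12308; balance=351174-12308=338866
13. interest=⌊338866·195/10000⌋=6607; principal=19155-6607=12548; balance=338866-12548=326318
14. interest=⌊326318·195/10000⌋=6363; principal=19155-6363=12792; balance=326318-12792=313526
15. interest=⌊313526·195/10000⌋=6113; principal=19155-6113=13042; balance=313526-13042=300484
16. interest=⌊300484·195/10000⌋=5859; principal=19155-5859=13296; balance=300484-13296=287188
17. interest=⌊287188·195/10000⌋=5600; principal=19155-5600=13555; balance=287188-13555=273633
18. interest=⌊273633·195/10000⌋=5335; principal=19155-5335=13820; balance=273633-13820=259813
19. interest=⌊259813·195/10000⌋=5066; principal=19155-5066=14089; balance=259813-14089=245724
20. interest=⌊245724·195/10000⌋=4791; principal=19155-4791=14364; balance=245724-14364=231360
21. interest=⌊231360·195/10000⌋=4511; principal=19155-4511=14644; balance=231360-14644=216716
22. interest=⌊216716·195/10000⌋=4225; principal=19155-4225=14930; balance=216716-14930=201786
23. interest=⌊201786·195/10000⌋=3934; principal=19155-3934=15221; balance=201786-15221=186565
24. interest=⌊186565·195/10000⌋=3638; principal=19155-3638=15517; balance=186565-15517=171048
25. interest=⌊171048·195/10000⌋=3335; principal=19155-3335=15820; balance=171048-15820=155228
26. interest=⌊155228·195/10000⌋=3026; principal=19155-3026=16129; balance=155228-16129=139099
27. interest=⌊139099·195/10000⌋=2712; principal=19155-2712=16443; balance=139099-16443=122656
28. interest=⌊122656·195/10000⌋=2391; principal=19155-2391=16764; balance=122656-16764=105892
29. interest=⌊105892·195/10000⌋=2064; principal=19155-2064=17091; balance=105892-17091=88801
30. interest=⌊88801·195/10000⌋=1731; principal=19155-1731=17424; balance=88801-17424=71377
31. interest=⌊71377·195/10000⌋=1391; principal=19155-1391=17764; balance=71377-17764=53613
32. interest=⌊53613·195/10000⌋=1045; principal=19155-1045=18110; balance=53613-18110=35503
33. interest=⌊35503·195/10000⌋=692; principal=19155-692=18463; balance=35503-18463=17040
34. interest=⌊17040·195/10000⌋=332; principal=min(19155-332,17040)=17040; balance=17040-17040=0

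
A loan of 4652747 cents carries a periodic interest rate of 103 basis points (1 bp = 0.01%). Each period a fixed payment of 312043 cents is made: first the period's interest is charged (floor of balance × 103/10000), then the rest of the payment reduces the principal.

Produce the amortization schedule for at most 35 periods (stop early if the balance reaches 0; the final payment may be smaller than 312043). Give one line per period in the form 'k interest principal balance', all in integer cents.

1. interest=⌊4652747·103/10000⌋=47923; principal=312043-47923=264120; balance=4652747-264120=4388627
2. interest=⌊4388627·103/10000⌋=45202; principal=312043-45202=266841; balance=4388627-266841=4121786
3. interest=⌊4121786·103/10000⌋=42454; principal=312043-42454=269589; balance=4121786-269589=3852197
4. interest=⌊3852197·103/10000⌋=39677; principal=312043-39677=272366; balance=3852197-272366=3579831
5. interest=⌊3579831·103/10000⌋=36872; principal=312043-36872=275171; balance=3579831-275171=3304660
6. interest=⌊3304660·103/10000⌋=34037; principal=312043-34037=278006; balance=3304660-278006=3026654
7. interest=⌊3026654·103/10000⌋=31174; principal=312043-31174=280869; balance=3026654-280869=2745785
8. interest=⌊2745785·103/10000⌋=28281; principal=312043-28281=283762; balance=2745785-283762=2462023
9. interest=⌊2462023·103/10000⌋=25358; principal=312043-25358=286685; balance=2462023-286685=2175338
10. interest=⌊2175338·103/10000⌋=22405; principal=312043-22405=289638; balance=2175338-289638=1885700
11. interest=⌊1885700·103/10000⌋=19422; principal=312043-19422=292621; balance=1885700-292621=1593079
12. interest=⌊1593079·103/10000⌋=16408; principal=312043-16408=295635; balance=1593079-295635=1297444
13. interest=⌊1297444·103/10000⌋=13363; principal=312043-13363=298680; balance=1297444-298680=998764
14. interest=⌊998764·103/10000⌋=10287; principal=312043-10287=301756; balance=998764-301756=697008
15. interest=⌊697008·103/10000⌋=7179; principal=312043-7179=304864; balance=697008-304864=392144
16. interest=⌊392144·103/10000⌋=4039; principal=312043-4039=308004; balance=392144-308004=84140
17. interest=⌊84140·103/10000⌋=866; principal=min(312043-866,84140)=84140; balance=84140-84140=0

1 47923 264120 4388627
2 45202 266841 4121786
3 42454 269589 3852197
4 39677 272366 3579831
5 36872 275171 3304660
6 34037 278006 3026654
7 31174 280869 2745785
8 28281 283762 2462023
9 25358 286685 2175338
10 22405 289638 1885700
11 19422 292621 1593079
12 16408 295635 1297444
13 13363 298680 998764
14 10287 301756 697008
15 7179 304864 392144
16 4039 308004 84140
17 866 84140 0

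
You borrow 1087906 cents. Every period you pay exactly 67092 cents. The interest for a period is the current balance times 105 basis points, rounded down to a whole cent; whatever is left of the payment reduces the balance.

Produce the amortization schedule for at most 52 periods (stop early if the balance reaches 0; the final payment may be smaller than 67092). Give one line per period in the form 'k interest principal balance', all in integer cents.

1. interest=⌊1087906·105/10000⌋=11423; principal=67092-11423=55669; balance=1087906-55669=1032237
2. interest=⌊1032237·105/10000⌋=10838; principal=67092-10838=56254; balance=1032237-56254=975983
3. interest=⌊975983·105/10000⌋=10247; principal=67092-10247=56845; balance=975983-56845=919138
4. interest=⌊919138·105/10000⌋=9650; principal=67092-9650=57442; balance=919138-57442=861696
5. interest=⌊861696·105/10000⌋=9047; principal=67092-9047=58045; balance=861696-58045=803651
6. interest=⌊803651·105/10000⌋=8438; principal=67092-8438=58654; balance=803651-58654=744997
7. interest=⌊744997·105/10000⌋=7822; principal=67092-7822=59270; balance=744997-59270=685727
8. interest=⌊685727·105/10000⌋=7200; principal=67092-7200=59892; balance=685727-59892=625835
9. interest=⌊625835·105/10000⌋=6571; principal=67092-6571=60521; balance=625835-60521=565314
10. interest=⌊565314·105/10000⌋=5935; principal=67092-5935=61157; balance=565314-61157=504157
11. interest=⌊504157·105/10000⌋=5293; principal=67092-5293=61799; balance=504157-61799=442358
12. interest=⌊442358·105/10000⌋=4644; principal=67092-4644=62448; balance=442358-62448=379910
13. interest=⌊379910·105/10000⌋=3989; principal=67092-3989=63103; balance=379910-63103=316807
14. interest=⌊316807·105/10000⌋=3326; principal=67092-3326=63766; balance=316807-63766=253041
15. interest=⌊253041·105/10000⌋=2656; principal=67092-2656=64436; balance=253041-64436=188605
16. interest=⌊188605·105/10000⌋=1980; principal=67092-1980=65112; balance=188605-65112=123493
17. interest=⌊123493·105/10000⌋=1296; principal=67092-1296=65796; balance=123493-65796=57697
18. interest=⌊57697·105/10000⌋=605; principal=min(67092-605,57697)=57697; balance=57697-57697=0

1 11423 55669 1032237
2 10838 56254 975983
3 10247 56845 919138
4 9650 57442 861696
5 9047 58045 803651
6 8438 58654 744997
7 7822 59270 685727
8 7200 59892 625835
9 6571 60521 565314
10 5935 61157 504157
11 5293 61799 442358
12 4644 62448 379910
13 3989 63103 316807
14 3326 63766 253041
15 2656 64436 188605
16 1980 65112 123493
17 1296 65796 57697
18 605 57697 0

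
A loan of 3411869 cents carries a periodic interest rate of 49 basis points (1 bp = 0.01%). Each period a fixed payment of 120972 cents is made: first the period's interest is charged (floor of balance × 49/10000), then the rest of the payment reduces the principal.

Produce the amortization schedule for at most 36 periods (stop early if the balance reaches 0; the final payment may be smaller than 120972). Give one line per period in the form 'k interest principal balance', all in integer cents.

1. interest=⌊3411869·49/10000⌋=16718; principal=120972-16718=104254; balance=3411869-104254=3307615
2. interest=⌊3307615·49/10000⌋=16207; principal=120972-16207=104765; balance=3307615-104765=3202850
3. interest=⌊3202850·49/10000⌋=15693; principal=120972-15693=105279; balance=3202850-105279=3097571
4. interest=⌊3097571·49/10000⌋=15178; principal=120972-15178=105794; balance=3097571-105794=2991777
5. interest=⌊2991777·49/10000⌋=14659; principal=120972-14659=106313; balance=2991777-106313=2885464
6. interest=⌊2885464·49/10000⌋=14138; principal=120972-14138=106834; balance=2885464-106834=2778630
7. interest=⌊2778630·49/10000⌋=13615; principal=120972-13615=107357; balance=2778630-107357=2671273
8. interest=⌊2671273·49/10000⌋=13089; principal=120972-13089=107883; balance=2671273-107883=2563390
9. interest=⌊2563390·49/10000⌋=12560; principal=120972-12560=108412; balance=2563390-108412=2454978
10. interest=⌊2454978·49/10000⌋=12029; principal=120972-12029=108943; balance=2454978-108943=2346035
11. interest=⌊2346035·49/10000⌋=11495; principal=120972-11495=109477; balance=2346035-109477=2236558
12. interest=⌊2236558·49/10000⌋=10959; principal=120972-10959=110013; balance=2236558-110013=2126545
13. interest=⌊2126545·49/10000⌋=10420; principal=120972-10420=110552; balance=2126545-110552=2015993
14. interest=⌊2015993·49/10000⌋=9878; principal=120972-9878=111094; balance=2015993-111094=1904899
15. interest=⌊1904899·49/10000⌋=9334; principal=120972-9334=111638; balance=1904899-111638=1793261
16. interest=⌊1793261·49/10000⌋=8786; principal=120972-8786=112186; balance=1793261-112186=1681075
17. interest=⌊1681075·49/10000⌋=8237; principal=120972-8237=112735; balance=1681075-112735=1568340
18. interest=⌊1568340·49/10000⌋=7684; principal=120972-7684=113288; balance=1568340-113288=1455052
19. interest=⌊1455052·49/10000⌋=7129; principal=120972-7129=113843; balance=1455052-113843=1341209
20. interest=⌊1341209·49/10000⌋=6571; principal=120972-6571=114401; balance=1341209-114401=1226808
21. interest=⌊1226808·49/10000⌋=6011; principal=120972-6011=114961; balance=1226808-114961=1111847
22. interest=⌊1111847·49/10000⌋=5448; principal=120972-5448=115524; balance=1111847-115524=996323
23. interest=⌊996323·49/10000⌋=4881; principal=120972-4881=116091; balance=996323-116091=880232
24. interest=⌊880232·49/10000⌋=4313; principal=120972-4313=116659; balance=880232-116659=763573
25. interest=⌊763573·49/10000⌋=3741; principal=120972-3741=117231; balance=763573-117231=646342
26. interest=⌊646342·49/10000⌋=3167; principal=120972-3167=117805; balance=646342-117805=528537
27. interest=⌊528537·49/10000⌋=2589; principal=120972-2589=118383; balance=528537-118383=410154
28. interest=⌊410154·49/10000⌋=2009; principal=120972-2009=118963; balance=410154-118963=291191
29. interest=⌊291191·49/10000⌋=1426; principal=120972-1426=119546; balance=291191-119546=171645
30. interest=⌊171645·49/10000⌋=841; principal=120972-841=120131; balance=171645-120131=51514
31. interest=⌊51514·49/10000⌋=252; principal=min(120972-252,51514)=51514; balance=51514-51514=0

1 16718 104254 3307615
2 16207 104765 3202850
3 15693 105279 3097571
4 15178 105794 2991777
5 14659 106313 2885464
6 14138 106834 2778630
7 13615 107357 2671273
8 13089 107883 2563390
9 12560 108412 2454978
10 12029 108943 2346035
11 11495 109477 2236558
12 10959 110013 2126545
13 10420 110552 2015993
14 9878 111094 1904899
15 9334 111638 1793261
16 8786 112186 1681075
17 8237 112735 1568340
18 7684 113288 1455052
19 7129 113843 1341209
20 6571 114401 1226808
21 6011 114961 1111847
22 5448 115524 996323
23 4881 116091 880232
24 4313 116659 763573
25 3741 117231 646342
26 3167 117805 528537
27 2589 118383 410154
28 2009 118963 291191
29 1426 119546 171645
30 841 120131 51514
31 252 51514 0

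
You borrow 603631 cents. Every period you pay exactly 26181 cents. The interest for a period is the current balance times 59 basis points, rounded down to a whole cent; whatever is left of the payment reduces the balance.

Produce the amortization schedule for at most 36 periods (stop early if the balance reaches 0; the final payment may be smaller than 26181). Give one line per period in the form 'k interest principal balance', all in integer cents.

1. interest=⌊603631·59/10000⌋=3561; principal=26181-3561=22620; balance=603631-22620=581011
2. interest=⌊581011·59/10000⌋=3427; principal=26181-3427=22754; balance=581011-22754=558257
3. interest=⌊558257·59/10000⌋=3293; principal=26181-3293=22888; balance=558257-22888=535369
4. interest=⌊535369·59/10000⌋=3158; principal=26181-3158=23023; balance=535369-23023=512346
5. interest=⌊512346·59/10000⌋=3022; principal=26181-3022=23159; balance=512346-23159=489187
6. interest=⌊489187·59/10000⌋=2886; principal=26181-2886=23295; balance=489187-23295=465892
7. interest=⌊465892·59/10000⌋=2748; principal=26181-2748=23433; balance=465892-23433=442459
8. interest=⌊442459·59/10000⌋=2610; principal=26181-2610=23571; balance=442459-23571=418888
9. interest=⌊418888·59/10000⌋=2471; principal=26181-2471=23710; balance=418888-23710=395178
10. interest=⌊395178·59/10000⌋=2331; principal=26181-2331=23850; balance=395178-23850=371328
11. interest=⌊371328·59/10000⌋=2190; principal=26181-2190=23991; balance=371328-23991=347337
12. interest=⌊347337·59/10000⌋=2049; principal=26181-2049=24132; balance=347337-24132=323205
13. interest=⌊323205·59/10000⌋=1906; principal=26181-1906=24275; balance=323205-24275=298930
14. interest=⌊298930·59/10000⌋=1763; principal=26181-1763=24418; balance=298930-24418=274512
15. interest=⌊274512·59/10000⌋=1619; principal=26181-1619=24562; balance=274512-24562=249950
16. interest=⌊249950·59/10000⌋=1474; principal=26181-1474=24707; balance=249950-24707=225243
17. interest=⌊225243·59/10000⌋=1328; principal=26181-1328=24853; balance=225243-24853=200390
18. interest=⌊200390·59/10000⌋=1182; principal=26181-1182=24999; balance=200390-24999=175391
19. interest=⌊175391·59/10000⌋=1034; principal=26181-1034=25147; balance=175391-25147=150244
20. interest=⌊150244·59/10000⌋=886; principal=26181-886=25295; balance=150244-25295=124949
21. interest=⌊124949·59/10000⌋=737; principal=26181-737=25444; balance=124949-25444=99505
22. interest=⌊99505·59/10000⌋=587; principal=26181-587=25594; balance=99505-25594=73911
23. interest=⌊73911·59/10000⌋=436; principal=26181-436=25745; balance=73911-25745=48166
24. interest=⌊48166·59/10000⌋=284; principal=26181-284=25897; balance=48166-25897=22269
25. interest=⌊22269·59/10000⌋=131; principal=min(26181-131,22269)=22269; balance=22269-22269=0

1 3561 22620 581011
2 3427 22754 558257
3 3293 22888 535369
4 3158 23023 512346
5 3022 23159 489187
6 2886 23295 465892
7 2748 23433 442459
8 2610 23571 418888
9 2471 23710 395178
10 2331 23850 371328
11 2190 23991 347337
12 2049 24132 323205
13 1906 24275 298930
14 1763 24418 274512
15 1619 24562 249950
16 1474 24707 225243
17 1328 24853 200390
18 1182 24999 175391
19 1034 25147 150244
20 886 25295 124949
21 737 25444 99505
22 587 25594 73911
23 436 25745 48166
24 284 25897 22269
25 131 22269 0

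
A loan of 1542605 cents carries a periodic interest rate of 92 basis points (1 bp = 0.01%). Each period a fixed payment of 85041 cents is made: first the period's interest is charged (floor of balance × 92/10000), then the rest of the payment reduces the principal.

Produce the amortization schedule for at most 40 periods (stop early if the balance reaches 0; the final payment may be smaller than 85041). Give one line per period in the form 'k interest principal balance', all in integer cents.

1 14191 70850 1471755
2 13540 71501 1400254
3 12882 72159 1328095
4 12218 72823 1255272
5 11548 73493 1181779
6 10872 74169 1107610
7 10190 74851 1032759
8 9501 75540 957219
9 8806 76235 880984
10 8105 76936 804048
11 7397 77644 726404
12 6682 78359 648045
13 5962 79079 568966
14 5234 79807 489159
15 4500 80541 408618
16 3759 81282 327336
17 3011 82030 245306
18 2256 82785 162521
19 1495 83546 78975
20 726 78975 0

1. interest=⌊1542605·92/10000⌋=14191; principal=85041-14191=70850; balance=1542605-70850=1471755
2. interest=⌊1471755·92/10000⌋=13540; principal=85041-13540=71501; balance=1471755-71501=1400254
3. interest=⌊1400254·92/10000⌋=12882; principal=85041-12882=72159; balance=1400254-72159=1328095
4. interest=⌊1328095·92/10000⌋=12218; principal=85041-12218=72823; balance=1328095-72823=1255272
5. interest=⌊1255272·92/10000⌋=11548; principal=85041-11548=73493; balance=1255272-73493=1181779
6. interest=⌊1181779·92/10000⌋=10872; principal=85041-10872=74169; balance=1181779-74169=1107610
7. interest=⌊1107610·92/10000⌋=10190; principal=85041-10190=74851; balance=1107610-74851=1032759
8. interest=⌊1032759·92/10000⌋=9501; principal=85041-9501=75540; balance=1032759-75540=957219
9. interest=⌊957219·92/10000⌋=8806; principal=85041-8806=76235; balance=957219-76235=880984
10. interest=⌊880984·92/10000⌋=8105; principal=85041-8105=76936; balance=880984-76936=804048
11. interest=⌊804048·92/10000⌋=7397; principal=85041-7397=77644; balance=804048-77644=726404
12. interest=⌊726404·92/10000⌋=6682; principal=85041-6682=78359; balance=726404-78359=648045
13. interest=⌊648045·92/10000⌋=5962; principal=85041-5962=79079; balance=648045-79079=568966
14. interest=⌊568966·92/10000⌋=5234; principal=85041-5234=79807; balance=568966-79807=489159
15. interest=⌊489159·92/10000⌋=4500; principal=85041-4500=80541; balance=489159-80541=408618
16. interest=⌊408618·92/10000⌋=3759; principal=85041-3759=81282; balance=408618-81282=327336
17. interest=⌊327336·92/10000⌋=3011; principal=85041-3011=82030; balance=327336-82030=245306
18. interest=⌊245306·92/10000⌋=2256; principal=85041-2256=82785; balance=245306-82785=162521
19. interest=⌊162521·92/10000⌋=1495; principal=85041-1495=83546; balance=162521-83546=78975
20. interest=⌊78975·92/10000⌋=726; principal=min(85041-726,78975)=78975; balance=78975-78975=0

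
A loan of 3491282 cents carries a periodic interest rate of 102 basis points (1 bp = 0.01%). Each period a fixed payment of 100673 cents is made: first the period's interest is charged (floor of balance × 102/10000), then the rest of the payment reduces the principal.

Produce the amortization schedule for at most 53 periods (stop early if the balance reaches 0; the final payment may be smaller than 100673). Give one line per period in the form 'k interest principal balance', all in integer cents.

1. interest=⌊3491282·102/10000⌋=35611; principal=100673-35611=65062; balance=3491282-65062=3426220
2. interest=⌊3426220·102/10000⌋=34947; principal=100673-34947=65726; balance=3426220-65726=3360494
3. interest=⌊3360494·102/10000⌋=34277; principal=100673-34277=66396; balance=3360494-66396=3294098
4. interest=⌊3294098·102/10000⌋=33599; principal=100673-33599=67074; balance=3294098-67074=3227024
5. interest=⌊3227024·102/10000⌋=32915; principal=100673-32915=67758; balance=3227024-67758=3159266
6. interest=⌊3159266·102/10000⌋=32224; principal=100673-32224=68449; balance=3159266-68449=3090817
7. interest=⌊3090817·102/10000⌋=31526; principal=100673-31526=69147; balance=3090817-69147=3021670
8. interest=⌊3021670·102/10000⌋=30821; principal=100673-30821=69852; balance=3021670-69852=2951818
9. interest=⌊2951818·102/10000⌋=30108; principal=100673-30108=70565; balance=2951818-70565=2881253
10. interest=⌊2881253·102/10000⌋=29388; principal=100673-29388=71285; balance=2881253-71285=2809968
11. interest=⌊2809968·102/10000⌋=28661; principal=100673-28661=72012; balance=2809968-72012=2737956
12. interest=⌊2737956·102/10000⌋=27927; principal=100673-27927=72746; balance=2737956-72746=2665210
13. interest=⌊2665210·102/10000⌋=27185; principal=100673-27185=73488; balance=2665210-73488=2591722
14. interest=⌊2591722·102/10000⌋=26435; principal=100673-26435=74238; balance=2591722-74238=2517484
15. interest=⌊2517484·102/10000⌋=25678; principal=100673-25678=74995; balance=2517484-74995=2442489
16. interest=⌊2442489·102/10000⌋=24913; principal=100673-24913=75760; balance=2442489-75760=2366729
17. interest=⌊2366729·102/10000⌋=24140; principal=100673-24140=76533; balance=2366729-76533=2290196
18. interest=⌊2290196·102/10000⌋=23359; principal=100673-23359=77314; balance=2290196-77314=2212882
19. interest=⌊2212882·102/10000⌋=22571; principal=100673-22571=78102; balance=2212882-78102=2134780
20. interest=⌊2134780·102/10000⌋=21774; principal=100673-21774=78899; balance=2134780-78899=2055881
21. interest=⌊2055881·102/10000⌋=20969; principal=100673-20969=79704; balance=2055881-79704=1976177
22. interest=⌊1976177·102/10000⌋=20157; principal=100673-20157=80516; balance=1976177-80516=1895661
23. interest=⌊1895661·102/10000⌋=19335; principal=100673-19335=81338; balance=1895661-81338=1814323
24. interest=⌊1814323·102/10000⌋=18506; principal=100673-18506=82167; balance=1814323-82167=1732156
25. interest=⌊1732156·102/10000⌋=17667; principal=100673-17667=83006; balance=1732156-83006=1649150
26. interest=⌊1649150·102/10000⌋=16821; principal=100673-16821=83852; balance=1649150-83852=1565298
27. interest=⌊1565298·102/10000⌋=15966; principal=100673-15966=84707; balance=1565298-84707=1480591
28. interest=⌊1480591·102/10000⌋=15102; principal=100673-15102=85571; balance=1480591-85571=1395020
29. interest=⌊1395020·102/10000⌋=14229; principal=100673-14229=86444; balance=1395020-86444=1308576
30. interest=⌊1308576·102/10000⌋=13347; principal=100673-13347=87326; balance=1308576-87326=1221250
31. interest=⌊1221250·102/10000⌋=12456; principal=100673-12456=88217; balance=1221250-88217=1133033
32. interest=⌊1133033·102/10000⌋=11556; principal=100673-11556=89117; balance=1133033-89117=1043916
33. interest=⌊1043916·102/10000⌋=10647; principal=100673-10647=90026; balance=1043916-90026=953890
34. interest=⌊953890·102/10000⌋=9729; principal=100673-9729=90944; balance=953890-90944=862946
35. interest=⌊862946·102/10000⌋=8802; principal=100673-8802=91871; balance=862946-91871=771075
36. interest=⌊771075·102/10000⌋=7864; principal=100673-7864=92809; balance=771075-92809=678266
37. interest=⌊678266·102/10000⌋=6918; principal=100673-6918=93755; balance=678266-93755=584511
38. interest=⌊584511·102/10000⌋=5962; principal=100673-5962=94711; balance=584511-94711=489800
39. interest=⌊489800·102/10000⌋=4995; principal=100673-4995=95678; balance=489800-95678=394122
40. interest=⌊394122·102/10000⌋=4020; principal=100673-4020=96653; balance=394122-96653=297469
41. interest=⌊297469·102/10000⌋=3034; principal=100673-3034=97639; balance=297469-97639=199830
42. interest=⌊199830·102/10000⌋=2038; principal=100673-2038=98635; balance=199830-98635=101195
43. interest=⌊101195·102/10000⌋=1032; principal=100673-1032=99641; balance=101195-99641=1554
44. interest=⌊1554·102/10000⌋=15; principal=min(100673-15,1554)=1554; balance=1554-1554=0

1 35611 65062 3426220
2 34947 65726 3360494
3 34277 66396 3294098
4 33599 67074 3227024
5 32915 67758 3159266
6 32224 68449 3090817
7 31526 69147 3021670
8 30821 69852 2951818
9 30108 70565 2881253
10 29388 71285 2809968
11 28661 72012 2737956
12 27927 72746 2665210
13 27185 73488 2591722
14 26435 74238 2517484
15 25678 74995 2442489
16 24913 75760 2366729
17 24140 76533 2290196
18 23359 77314 2212882
19 22571 78102 2134780
20 21774 78899 2055881
21 20969 79704 1976177
22 20157 80516 1895661
23 19335 81338 1814323
24 18506 82167 1732156
25 17667 83006 1649150
26 16821 83852 1565298
27 15966 84707 1480591
28 15102 85571 1395020
29 14229 86444 1308576
30 13347 87326 1221250
31 12456 88217 1133033
32 11556 89117 1043916
33 10647 90026 953890
34 9729 90944 862946
35 8802 91871 771075
36 7864 92809 678266
37 6918 93755 584511
38 5962 94711 489800
39 4995 95678 394122
40 4020 96653 297469
41 3034 97639 199830
42 2038 98635 101195
43 1032 99641 1554
44 15 1554 0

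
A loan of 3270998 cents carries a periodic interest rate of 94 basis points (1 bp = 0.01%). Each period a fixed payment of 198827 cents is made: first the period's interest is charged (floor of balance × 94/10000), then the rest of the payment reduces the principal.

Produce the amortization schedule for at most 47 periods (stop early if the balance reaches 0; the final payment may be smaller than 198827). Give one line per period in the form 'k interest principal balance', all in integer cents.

1. interest=⌊3270998·94/10000⌋=30747; principal=198827-30747=168080; balance=3270998-168080=3102918
2. interest=⌊3102918·94/10000⌋=29167; principal=198827-29167=169660; balance=3102918-169660=2933258
3. interest=⌊2933258·94/10000⌋=27572; principal=198827-27572=171255; balance=2933258-171255=2762003
4. interest=⌊2762003·94/10000⌋=25962; principal=198827-25962=172865; balance=2762003-172865=2589138
5. interest=⌊2589138·94/10000⌋=24337; principal=198827-24337=174490; balance=2589138-174490=2414648
6. interest=⌊2414648·94/10000⌋=22697; principal=198827-22697=176130; balance=2414648-176130=2238518
7. interest=⌊2238518·94/10000⌋=21042; principal=198827-21042=177785; balance=2238518-177785=2060733
8. interest=⌊2060733·94/10000⌋=19370; principal=198827-19370=179457; balance=2060733-179457=1881276
9. interest=⌊1881276·94/10000⌋=17683; principal=198827-17683=181144; balance=1881276-181144=1700132
10. interest=⌊1700132·94/10000⌋=15981; principal=198827-15981=182846; balance=1700132-182846=1517286
11. interest=⌊1517286·94/10000⌋=14262; principal=198827-14262=184565; balance=1517286-184565=1332721
12. interest=⌊1332721·94/10000⌋=12527; principal=198827-12527=186300; balance=1332721-186300=1146421
13. interest=⌊1146421·94/10000⌋=10776; principal=198827-10776=188051; balance=1146421-188051=958370
14. interest=⌊958370·94/10000⌋=9008; principal=198827-9008=189819; balance=958370-189819=768551
15. interest=⌊768551·94/10000⌋=7224; principal=198827-7224=191603; balance=768551-191603=576948
16. interest=⌊576948·94/10000⌋=5423; principal=198827-5423=193404; balance=576948-193404=383544
17. interest=⌊383544·94/10000⌋=3605; principal=198827-3605=195222; balance=383544-195222=188322
18. interest=⌊188322·94/10000⌋=1770; principal=min(198827-1770,188322)=188322; balance=188322-188322=0

1 30747 168080 3102918
2 29167 169660 2933258
3 27572 171255 2762003
4 25962 172865 2589138
5 24337 174490 2414648
6 22697 176130 2238518
7 21042 177785 2060733
8 19370 179457 1881276
9 17683 181144 1700132
10 15981 182846 1517286
11 14262 184565 1332721
12 12527 186300 1146421
13 10776 188051 958370
14 9008 189819 768551
15 7224 191603 576948
16 5423 193404 383544
17 3605 195222 188322
18 1770 188322 0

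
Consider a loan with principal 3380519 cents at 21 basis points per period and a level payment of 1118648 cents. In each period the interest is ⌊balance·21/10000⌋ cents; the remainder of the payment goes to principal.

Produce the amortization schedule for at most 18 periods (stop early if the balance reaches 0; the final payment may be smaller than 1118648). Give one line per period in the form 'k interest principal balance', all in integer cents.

1 7099 1111549 2268970
2 4764 1113884 1155086
3 2425 1116223 38863
4 81 38863 0

1. interest=⌊3380519·21/10000⌋=7099; principal=1118648-7099=1111549; balance=3380519-1111549=2268970
2. interest=⌊2268970·21/10000⌋=4764; principal=1118648-4764=1113884; balance=2268970-1113884=1155086
3. interest=⌊1155086·21/10000⌋=2425; principal=1118648-2425=1116223; balance=1155086-1116223=38863
4. interest=⌊38863·21/10000⌋=81; principal=min(1118648-81,38863)=38863; balance=38863-38863=0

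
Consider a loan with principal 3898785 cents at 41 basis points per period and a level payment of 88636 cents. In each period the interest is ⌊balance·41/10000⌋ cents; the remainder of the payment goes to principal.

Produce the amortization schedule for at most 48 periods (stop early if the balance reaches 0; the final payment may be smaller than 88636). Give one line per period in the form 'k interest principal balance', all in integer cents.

1 15985 72651 3826134
2 15687 72949 3753185
3 15388 73248 3679937
4 15087 73549 3606388
5 14786 73850 3532538
6 14483 74153 3458385
7 14179 74457 3383928
8 13874 74762 3309166
9 13567 75069 3234097
10 13259 75377 3158720
11 12950 75686 3083034
12 12640 75996 3007038
13 12328 76308 2930730
14 12015 76621 2854109
15 11701 76935 2777174
16 11386 77250 2699924
17 11069 77567 2622357
18 10751 77885 2544472
19 10432 78204 2466268
20 10111 78525 2387743
21 9789 78847 2308896
22 9466 79170 2229726
23 9141 79495 2150231
24 8815 79821 2070410
25 8488 80148 1990262
26 8160 80476 1909786
27 7830 80806 1828980
28 7498 81138 1747842
29 7166 81470 1666372
30 6832 81804 1584568
31 6496 82140 1502428
32 6159 82477 1419951
33 5821 82815 1337136
34 5482 83154 1253982
35 5141 83495 1170487
36 4798 83838 1086649
37 4455 84181 1002468
38 4110 84526 917942
39 3763 84873 833069
40 3415 85221 747848
41 3066 85570 662278
42 2715 85921 576357
43 2363 86273 490084
44 2009 86627 403457
45 1654 86982 316475
46 1297 87339 229136
47 939 87697 141439
48 579 88057 53382

1. interest=⌊3898785·41/10000⌋=15985; principal=88636-15985=72651; balance=3898785-72651=3826134
2. interest=⌊3826134·41/10000⌋=15687; principal=88636-15687=72949; balance=3826134-72949=3753185
3. interest=⌊3753185·41/10000⌋=15388; principal=88636-15388=73248; balance=3753185-73248=3679937
4. interest=⌊3679937·41/10000⌋=15087; principal=88636-15087=73549; balance=3679937-73549=3606388
5. interest=⌊3606388·41/10000⌋=14786; principal=88636-14786=73850; balance=3606388-73850=3532538
6. interest=⌊3532538·41/10000⌋=14483; principal=88636-14483=74153; balance=3532538-74153=3458385
7. interest=⌊3458385·41/10000⌋=14179; principal=88636-14179=74457; balance=3458385-74457=3383928
8. interest=⌊3383928·41/10000⌋=13874; principal=88636-13874=74762; balance=3383928-74762=3309166
9. interest=⌊3309166·41/10000⌋=13567; principal=88636-13567=75069; balance=3309166-75069=3234097
10. interest=⌊3234097·41/10000⌋=13259; principal=88636-13259=75377; balance=3234097-75377=3158720
11. interest=⌊3158720·41/10000⌋=12950; principal=88636-12950=75686; balance=3158720-75686=3083034
12. interest=⌊3083034·41/10000⌋=12640; principal=88636-12640=75996; balance=3083034-75996=3007038
13. interest=⌊3007038·41/10000⌋=12328; principal=88636-12328=76308; balance=3007038-76308=2930730
14. interest=⌊2930730·41/10000⌋=12015; principal=88636-12015=76621; balance=2930730-76621=2854109
15. interest=⌊2854109·41/10000⌋=11701; principal=88636-11701=76935; balance=2854109-76935=2777174
16. interest=⌊2777174·41/10000⌋=11386; principal=88636-11386=77250; balance=2777174-77250=2699924
17. interest=⌊2699924·41/10000⌋=11069; principal=88636-11069=77567; balance=2699924-77567=2622357
18. interest=⌊2622357·41/10000⌋=10751; principal=88636-10751=77885; balance=2622357-77885=2544472
19. interest=⌊2544472·41/10000⌋=10432; principal=88636-10432=78204; balance=2544472-78204=2466268
20. interest=⌊2466268·41/10000⌋=10111; principal=88636-10111=78525; balance=2466268-78525=2387743
21. interest=⌊2387743·41/10000⌋=9789; principal=88636-9789=78847; balance=2387743-78847=2308896
22. interest=⌊2308896·41/10000⌋=9466; principal=88636-9466=79170; balance=2308896-79170=2229726
23. interest=⌊2229726·41/10000⌋=9141; principal=88636-9141=79495; balance=2229726-79495=2150231
24. interest=⌊2150231·41/10000⌋=8815; principal=88636-8815=79821; balance=2150231-79821=2070410
25. interest=⌊2070410·41/10000⌋=8488; principal=88636-8488=80148; balance=2070410-80148=1990262
26. interest=⌊1990262·41/10000⌋=8160; principal=88636-8160=80476; balance=1990262-80476=1909786
27. interest=⌊1909786·41/10000⌋=7830; principal=88636-7830=80806; balance=1909786-80806=1828980
28. interest=⌊1828980·41/10000⌋=7498; principal=88636-7498=81138; balance=1828980-81138=1747842
29. interest=⌊1747842·41/10000⌋=7166; principal=88636-7166=81470; balance=1747842-81470=1666372
30. interest=⌊1666372·41/10000⌋=6832; principal=88636-6832=81804; balance=1666372-81804=1584568
31. interest=⌊1584568·41/10000⌋=6496; principal=88636-6496=82140; balance=1584568-82140=1502428
32. interest=⌊1502428·41/10000⌋=6159; principal=88636-6159=82477; balance=1502428-82477=1419951
33. interest=⌊1419951·41/10000⌋=5821; principal=88636-5821=82815; balance=1419951-82815=1337136
34. interest=⌊1337136·41/10000⌋=5482; principal=88636-5482=83154; balance=1337136-83154=1253982
35. interest=⌊1253982·41/10000⌋=5141; principal=88636-5141=83495; balance=1253982-83495=1170487
36. interest=⌊1170487·41/10000⌋=4798; principal=88636-4798=83838; balance=1170487-83838=1086649
37. interest=⌊1086649·41/10000⌋=4455; principal=88636-4455=84181; balance=1086649-84181=1002468
38. interest=⌊1002468·41/10000⌋=4110; principal=88636-4110=84526; balance=1002468-84526=917942
39. interest=⌊917942·41/10000⌋=3763; principal=88636-3763=84873; balance=917942-84873=833069
40. interest=⌊833069·41/10000⌋=3415; principal=88636-3415=85221; balance=833069-85221=747848
41. interest=⌊747848·41/10000⌋=3066; principal=88636-3066=85570; balance=747848-85570=662278
42. interest=⌊662278·41/10000⌋=2715; principal=88636-2715=85921; balance=662278-85921=576357
43. interest=⌊576357·41/10000⌋=2363; principal=88636-2363=86273; balance=576357-86273=490084
44. interest=⌊490084·41/10000⌋=2009; principal=88636-2009=86627; balance=490084-86627=403457
45. interest=⌊403457·41/10000⌋=1654; principal=88636-1654=86982; balance=403457-86982=316475
46. interest=⌊316475·41/10000⌋=1297; principal=88636-1297=87339; balance=316475-87339=229136
47. interest=⌊229136·41/10000⌋=939; principal=88636-939=87697; balance=229136-87697=141439
48. interest=⌊141439·41/10000⌋=579; principal=88636-579=88057; balance=141439-88057=53382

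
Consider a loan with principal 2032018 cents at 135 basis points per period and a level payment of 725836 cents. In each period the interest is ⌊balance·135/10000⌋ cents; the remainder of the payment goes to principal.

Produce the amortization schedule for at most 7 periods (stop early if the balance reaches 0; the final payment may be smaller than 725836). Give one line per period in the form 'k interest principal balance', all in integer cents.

1. interest=⌊2032018·135/10000⌋=27432; principal=725836-27432=698404; balance=2032018-698404=1333614
2. interest=⌊1333614·135/10000⌋=18003; principal=725836-18003=707833; balance=1333614-707833=625781
3. interest=⌊625781·135/10000⌋=8448; principal=min(725836-8448,625781)=625781; balance=625781-625781=0

1 27432 698404 1333614
2 18003 707833 625781
3 8448 625781 0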